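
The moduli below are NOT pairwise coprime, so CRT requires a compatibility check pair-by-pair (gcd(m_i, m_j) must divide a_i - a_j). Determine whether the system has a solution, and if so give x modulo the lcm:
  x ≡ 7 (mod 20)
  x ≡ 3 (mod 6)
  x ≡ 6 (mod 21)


Moduli 20, 6, 21 are not pairwise coprime, so CRT works modulo lcm(m_i) when all pairwise compatibility conditions hold.
Pairwise compatibility: gcd(m_i, m_j) must divide a_i - a_j for every pair.
Merge one congruence at a time:
  Start: x ≡ 7 (mod 20).
  Combine with x ≡ 3 (mod 6): gcd(20, 6) = 2; 3 - 7 = -4, which IS divisible by 2, so compatible.
    Write x = 7 + 20·t and substitute into x ≡ 3 (mod 6): 20·t ≡ 3 − 7 = -4 (mod 6).
    Divide the congruence (and modulus) by g = 2: 10·t ≡ -2 (mod 3).
    Reduce coefficients mod 3: 1·t ≡ 1 (mod 3).
    So t ≡ 1 (mod 3).
    Then x = 7 + 20·1 = 27, valid modulo lcm(20, 6) = 60: x ≡ 27 (mod 60).
  Combine with x ≡ 6 (mod 21): gcd(60, 21) = 3; 6 - 27 = -21, which IS divisible by 3, so compatible.
    Write x = 27 + 60·t and substitute into x ≡ 6 (mod 21): 60·t ≡ 6 − 27 = -21 (mod 21).
    Divide the congruence (and modulus) by g = 3: 20·t ≡ -7 (mod 7).
    Reduce coefficients mod 7: 6·t ≡ 0 (mod 7).
    The inverse of 6 mod 7 is 6 (since 6·6 = 36 = 5·7 + 1), so t ≡ 6·0 = 0 ≡ 0 (mod 7).
    Then x = 27 + 60·0 = 27, valid modulo lcm(60, 21) = 420: x ≡ 27 (mod 420).
Verify: 27 mod 20 = 7, 27 mod 6 = 3, 27 mod 21 = 6.

x ≡ 27 (mod 420).


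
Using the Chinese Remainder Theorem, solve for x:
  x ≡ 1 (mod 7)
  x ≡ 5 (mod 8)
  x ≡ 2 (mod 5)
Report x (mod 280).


Moduli 7, 8, 5 are pairwise coprime; by CRT there is a unique solution modulo M = 7 · 8 · 5 = 280.
Solve pairwise, accumulating the modulus:
  Start with x ≡ 1 (mod 7).
  Combine with x ≡ 5 (mod 8): since gcd(7, 8) = 1, we get a unique residue mod 56.
    Write x = 1 + 7·t and substitute into x ≡ 5 (mod 8): 7·t ≡ 5 − 1 = 4 (mod 8).
    The inverse of 7 mod 8 is 7 (since 7·7 = 49 = 6·8 + 1), so t ≡ 7·4 = 28 ≡ 4 (mod 8).
    Then x = 1 + 7·4 = 29, valid modulo lcm(7, 8) = 56: x ≡ 29 (mod 56).
  Combine with x ≡ 2 (mod 5): since gcd(56, 5) = 1, we get a unique residue mod 280.
    Write x = 29 + 56·t and substitute into x ≡ 2 (mod 5): 56·t ≡ 2 − 29 = -27 (mod 5).
    Reduce coefficients mod 5: 1·t ≡ 3 (mod 5).
    So t ≡ 3 (mod 5).
    Then x = 29 + 56·3 = 197, valid modulo lcm(56, 5) = 280: x ≡ 197 (mod 280).
Verify: 197 mod 7 = 1 ✓, 197 mod 8 = 5 ✓, 197 mod 5 = 2 ✓.

x ≡ 197 (mod 280).


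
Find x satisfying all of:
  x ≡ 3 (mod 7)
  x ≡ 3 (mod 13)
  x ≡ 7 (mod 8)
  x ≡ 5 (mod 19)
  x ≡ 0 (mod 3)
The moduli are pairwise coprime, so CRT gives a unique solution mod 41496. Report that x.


Product of moduli M = 7 · 13 · 8 · 19 · 3 = 41496.
Merge one congruence at a time:
  Start: x ≡ 3 (mod 7).
  Combine with x ≡ 3 (mod 13); new modulus lcm = 91.
    Write x = 3 + 7·t and substitute into x ≡ 3 (mod 13): 7·t ≡ 3 − 3 = 0 (mod 13).
    The inverse of 7 mod 13 is 2 (since 7·2 = 14 = 1·13 + 1), so t ≡ 2·0 = 0 ≡ 0 (mod 13).
    Then x = 3 + 7·0 = 3, valid modulo lcm(7, 13) = 91: x ≡ 3 (mod 91).
  Combine with x ≡ 7 (mod 8); new modulus lcm = 728.
    Write x = 3 + 91·t and substitute into x ≡ 7 (mod 8): 91·t ≡ 7 − 3 = 4 (mod 8).
    Reduce coefficients mod 8: 3·t ≡ 4 (mod 8).
    The inverse of 3 mod 8 is 3 (since 3·3 = 9 = 1·8 + 1), so t ≡ 3·4 = 12 ≡ 4 (mod 8).
    Then x = 3 + 91·4 = 367, valid modulo lcm(91, 8) = 728: x ≡ 367 (mod 728).
  Combine with x ≡ 5 (mod 19); new modulus lcm = 13832.
    Write x = 367 + 728·t and substitute into x ≡ 5 (mod 19): 728·t ≡ 5 − 367 = -362 (mod 19).
    Reduce coefficients mod 19: 6·t ≡ 18 (mod 19).
    The inverse of 6 mod 19 is 16 (since 6·16 = 96 = 5·19 + 1), so t ≡ 16·18 = 288 ≡ 3 (mod 19).
    Then x = 367 + 728·3 = 2551, valid modulo lcm(728, 19) = 13832: x ≡ 2551 (mod 13832).
  Combine with x ≡ 0 (mod 3); new modulus lcm = 41496.
    Write x = 2551 + 13832·t and substitute into x ≡ 0 (mod 3): 13832·t ≡ 0 − 2551 = -2551 (mod 3).
    Reduce coefficients mod 3: 2·t ≡ 2 (mod 3).
    The inverse of 2 mod 3 is 2 (since 2·2 = 4 = 1·3 + 1), so t ≡ 2·2 = 4 ≡ 1 (mod 3).
    Then x = 2551 + 13832·1 = 16383, valid modulo lcm(13832, 3) = 41496: x ≡ 16383 (mod 41496).
Verify against each original: 16383 mod 7 = 3, 16383 mod 13 = 3, 16383 mod 8 = 7, 16383 mod 19 = 5, 16383 mod 3 = 0.

x ≡ 16383 (mod 41496).


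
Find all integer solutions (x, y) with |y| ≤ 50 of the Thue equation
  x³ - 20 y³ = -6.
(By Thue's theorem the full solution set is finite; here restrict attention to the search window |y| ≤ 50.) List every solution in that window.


The equation is x³ - 20y³ = -6. For fixed y, x³ = 20·y³ − 6, so a solution requires the RHS to be a perfect cube.
Strategy: iterate y from -50 to 50, compute RHS = 20·y³ − 6, and check whether it is a (positive or negative) perfect cube.
Check small values of y:
  y = 0: RHS = -6 is not a perfect cube.
  y = 1: RHS = 14 is not a perfect cube.
  y = -1: RHS = -26 is not a perfect cube.
  y = 2: RHS = 154 is not a perfect cube.
  y = -2: RHS = -166 is not a perfect cube.
  y = 3: RHS = 534 is not a perfect cube.
  y = -3: RHS = -546 is not a perfect cube.
Continuing the search up to |y| = 50 finds no solutions either.
No (x, y) in the scanned range satisfies the equation.

No integer solutions with |y| ≤ 50.


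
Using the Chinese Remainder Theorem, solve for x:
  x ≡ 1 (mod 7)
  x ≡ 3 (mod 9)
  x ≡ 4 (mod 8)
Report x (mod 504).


Moduli 7, 9, 8 are pairwise coprime; by CRT there is a unique solution modulo M = 7 · 9 · 8 = 504.
Solve pairwise, accumulating the modulus:
  Start with x ≡ 1 (mod 7).
  Combine with x ≡ 3 (mod 9): since gcd(7, 9) = 1, we get a unique residue mod 63.
    Write x = 1 + 7·t and substitute into x ≡ 3 (mod 9): 7·t ≡ 3 − 1 = 2 (mod 9).
    The inverse of 7 mod 9 is 4 (since 7·4 = 28 = 3·9 + 1), so t ≡ 4·2 = 8 ≡ 8 (mod 9).
    Then x = 1 + 7·8 = 57, valid modulo lcm(7, 9) = 63: x ≡ 57 (mod 63).
  Combine with x ≡ 4 (mod 8): since gcd(63, 8) = 1, we get a unique residue mod 504.
    Write x = 57 + 63·t and substitute into x ≡ 4 (mod 8): 63·t ≡ 4 − 57 = -53 (mod 8).
    Reduce coefficients mod 8: 7·t ≡ 3 (mod 8).
    The inverse of 7 mod 8 is 7 (since 7·7 = 49 = 6·8 + 1), so t ≡ 7·3 = 21 ≡ 5 (mod 8).
    Then x = 57 + 63·5 = 372, valid modulo lcm(63, 8) = 504: x ≡ 372 (mod 504).
Verify: 372 mod 7 = 1 ✓, 372 mod 9 = 3 ✓, 372 mod 8 = 4 ✓.

x ≡ 372 (mod 504).


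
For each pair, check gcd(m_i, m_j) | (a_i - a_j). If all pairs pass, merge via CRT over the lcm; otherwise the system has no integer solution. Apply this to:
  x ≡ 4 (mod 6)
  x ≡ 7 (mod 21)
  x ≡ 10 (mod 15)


Moduli 6, 21, 15 are not pairwise coprime, so CRT works modulo lcm(m_i) when all pairwise compatibility conditions hold.
Pairwise compatibility: gcd(m_i, m_j) must divide a_i - a_j for every pair.
Merge one congruence at a time:
  Start: x ≡ 4 (mod 6).
  Combine with x ≡ 7 (mod 21): gcd(6, 21) = 3; 7 - 4 = 3, which IS divisible by 3, so compatible.
    Write x = 4 + 6·t and substitute into x ≡ 7 (mod 21): 6·t ≡ 7 − 4 = 3 (mod 21).
    Divide the congruence (and modulus) by g = 3: 2·t ≡ 1 (mod 7).
    The inverse of 2 mod 7 is 4 (since 2·4 = 8 = 1·7 + 1), so t ≡ 4·1 = 4 ≡ 4 (mod 7).
    Then x = 4 + 6·4 = 28, valid modulo lcm(6, 21) = 42: x ≡ 28 (mod 42).
  Combine with x ≡ 10 (mod 15): gcd(42, 15) = 3; 10 - 28 = -18, which IS divisible by 3, so compatible.
    Write x = 28 + 42·t and substitute into x ≡ 10 (mod 15): 42·t ≡ 10 − 28 = -18 (mod 15).
    Divide the congruence (and modulus) by g = 3: 14·t ≡ -6 (mod 5).
    Reduce coefficients mod 5: 4·t ≡ 4 (mod 5).
    The inverse of 4 mod 5 is 4 (since 4·4 = 16 = 3·5 + 1), so t ≡ 4·4 = 16 ≡ 1 (mod 5).
    Then x = 28 + 42·1 = 70, valid modulo lcm(42, 15) = 210: x ≡ 70 (mod 210).
Verify: 70 mod 6 = 4, 70 mod 21 = 7, 70 mod 15 = 10.

x ≡ 70 (mod 210).


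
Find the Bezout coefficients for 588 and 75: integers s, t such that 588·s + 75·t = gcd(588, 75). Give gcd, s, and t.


Euclidean algorithm on (588, 75) — divide until remainder is 0:
  588 = 7 · 75 + 63
  75 = 1 · 63 + 12
  63 = 5 · 12 + 3
  12 = 4 · 3 + 0
gcd(588, 75) = 3.
Track Bezout coefficients alongside the remainders: start with r₀ = 588 = a·1 + b·0 (s = 1, t = 0) and r₁ = 75 = a·0 + b·1 (s = 0, t = 1); each new remainder r_{k+1} = r_{k-1} − q_k·r_k inherits s_{k+1} = s_{k-1} − q_k·s_k, t_{k+1} = t_{k-1} − q_k·t_k, so r_k = a·s_k + b·t_k at every step:
  q = 7: r = 63, s = 1 − 7·0 = 1, t = 0 − 7·1 = -7  (check: 588·1 + 75·(-7) = 63)
  q = 1: r = 12, s = 0 − 1·1 = -1, t = 1 − 1·(-7) = 8  (check: 588·(-1) + 75·8 = 12)
  q = 5: r = 3, s = 1 − 5·(-1) = 6, t = -7 − 5·8 = -47  (check: 588·6 + 75·(-47) = 3)
The row with r = 3 (the gcd) gives the Bezout coefficients s = 6, t = -47.
Result: 588 · (6) + 75 · (-47) = 3.

gcd(588, 75) = 3; s = 6, t = -47 (check: 588·6 + 75·(-47) = 3).


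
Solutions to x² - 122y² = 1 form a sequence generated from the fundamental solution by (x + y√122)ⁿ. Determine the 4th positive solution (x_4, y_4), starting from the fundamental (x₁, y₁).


Step 1: Find the fundamental solution (x₁, y₁) of x² - 122y² = 1.
  Expand √122 as a continued fraction. a₀ = ⌊√122⌋ = 11; iterate m_{k+1} = d_k·a_k − m_k, d_{k+1} = (122 − m_{k+1}²)/d_k, a_{k+1} = ⌊(a₀ + m_{k+1})/d_{k+1}⌋ (starting m₀ = 0, d₀ = 1), with convergents p_k = a_k·p_{k-1} + p_{k-2}, q_k = a_k·q_{k-1} + q_{k-2} (p₋₁ = 1, q₋₁ = 0):
  k = 0: a₀ = 11; p₀/q₀ = 11/1; p₀² − 122·q₀² = 121 − 122 = -1.
  k = 1: m = 11, d = 1, a = ⌊(11 + 11)/1⌋ = 22; p/q = (22·11 + 1)/(22·1 + 0) = 243/22; p² − 122·q² = 59049 − 59048 = 1.
  The first convergent with p² − 122·q² = 1 gives the fundamental solution (x₁, y₁) = (243, 22).
Step 2: Apply the recurrence (x_{n+1}, y_{n+1}) = (x₁x_n + 122y₁y_n, x₁y_n + y₁x_n) repeatedly.
  From (x_1, y_1) = (243, 22): x_2 = 243·243 + 122·22·22 = 118097; y_2 = 243·22 + 22·243 = 10692.
  From (x_2, y_2) = (118097, 10692): x_3 = 243·118097 + 122·22·10692 = 57394899; y_3 = 243·10692 + 22·118097 = 5196290.
  From (x_3, y_3) = (57394899, 5196290): x_4 = 243·57394899 + 122·22·5196290 = 27893802817; y_4 = 243·5196290 + 22·57394899 = 2525386248.
Step 3: Verify x_4² - 122·y_4² = 778064235593677135489 - 778064235593677135488 = 1 (should be 1). ✓

(x_1, y_1) = (243, 22); (x_4, y_4) = (27893802817, 2525386248).


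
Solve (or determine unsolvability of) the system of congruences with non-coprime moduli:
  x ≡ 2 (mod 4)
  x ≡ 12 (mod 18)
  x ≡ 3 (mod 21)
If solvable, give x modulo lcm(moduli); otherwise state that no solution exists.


Moduli 4, 18, 21 are not pairwise coprime, so CRT works modulo lcm(m_i) when all pairwise compatibility conditions hold.
Pairwise compatibility: gcd(m_i, m_j) must divide a_i - a_j for every pair.
Merge one congruence at a time:
  Start: x ≡ 2 (mod 4).
  Combine with x ≡ 12 (mod 18): gcd(4, 18) = 2; 12 - 2 = 10, which IS divisible by 2, so compatible.
    Write x = 2 + 4·t and substitute into x ≡ 12 (mod 18): 4·t ≡ 12 − 2 = 10 (mod 18).
    Divide the congruence (and modulus) by g = 2: 2·t ≡ 5 (mod 9).
    The inverse of 2 mod 9 is 5 (since 2·5 = 10 = 1·9 + 1), so t ≡ 5·5 = 25 ≡ 7 (mod 9).
    Then x = 2 + 4·7 = 30, valid modulo lcm(4, 18) = 36: x ≡ 30 (mod 36).
  Combine with x ≡ 3 (mod 21): gcd(36, 21) = 3; 3 - 30 = -27, which IS divisible by 3, so compatible.
    Write x = 30 + 36·t and substitute into x ≡ 3 (mod 21): 36·t ≡ 3 − 30 = -27 (mod 21).
    Divide the congruence (and modulus) by g = 3: 12·t ≡ -9 (mod 7).
    Reduce coefficients mod 7: 5·t ≡ 5 (mod 7).
    The inverse of 5 mod 7 is 3 (since 5·3 = 15 = 2·7 + 1), so t ≡ 3·5 = 15 ≡ 1 (mod 7).
    Then x = 30 + 36·1 = 66, valid modulo lcm(36, 21) = 252: x ≡ 66 (mod 252).
Verify: 66 mod 4 = 2, 66 mod 18 = 12, 66 mod 21 = 3.

x ≡ 66 (mod 252).


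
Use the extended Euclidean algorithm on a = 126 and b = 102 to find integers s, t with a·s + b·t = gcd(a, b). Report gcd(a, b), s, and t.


Euclidean algorithm on (126, 102) — divide until remainder is 0:
  126 = 1 · 102 + 24
  102 = 4 · 24 + 6
  24 = 4 · 6 + 0
gcd(126, 102) = 6.
Track Bezout coefficients alongside the remainders: start with r₀ = 126 = a·1 + b·0 (s = 1, t = 0) and r₁ = 102 = a·0 + b·1 (s = 0, t = 1); each new remainder r_{k+1} = r_{k-1} − q_k·r_k inherits s_{k+1} = s_{k-1} − q_k·s_k, t_{k+1} = t_{k-1} − q_k·t_k, so r_k = a·s_k + b·t_k at every step:
  q = 1: r = 24, s = 1 − 1·0 = 1, t = 0 − 1·1 = -1  (check: 126·1 + 102·(-1) = 24)
  q = 4: r = 6, s = 0 − 4·1 = -4, t = 1 − 4·(-1) = 5  (check: 126·(-4) + 102·5 = 6)
The row with r = 6 (the gcd) gives the Bezout coefficients s = -4, t = 5.
Result: 126 · (-4) + 102 · (5) = 6.

gcd(126, 102) = 6; s = -4, t = 5 (check: 126·(-4) + 102·5 = 6).


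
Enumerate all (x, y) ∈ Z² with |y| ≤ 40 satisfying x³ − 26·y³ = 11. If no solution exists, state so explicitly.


The equation is x³ - 26y³ = 11. For fixed y, x³ = 26·y³ + 11, so a solution requires the RHS to be a perfect cube.
Strategy: iterate y from -40 to 40, compute RHS = 26·y³ + 11, and check whether it is a (positive or negative) perfect cube.
Check small values of y:
  y = 0: RHS = 11 is not a perfect cube.
  y = 1: RHS = 37 is not a perfect cube.
  y = -1: RHS = -15 is not a perfect cube.
  y = 2: RHS = 219 is not a perfect cube.
  y = -2: RHS = -197 is not a perfect cube.
  y = 3: RHS = 713 is not a perfect cube.
  y = -3: RHS = -691 is not a perfect cube.
Continuing the search up to |y| = 40 finds no solutions either.
No (x, y) in the scanned range satisfies the equation.

No integer solutions with |y| ≤ 40.


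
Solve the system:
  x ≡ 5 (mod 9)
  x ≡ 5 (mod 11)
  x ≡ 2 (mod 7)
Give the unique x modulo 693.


Moduli 9, 11, 7 are pairwise coprime; by CRT there is a unique solution modulo M = 9 · 11 · 7 = 693.
Solve pairwise, accumulating the modulus:
  Start with x ≡ 5 (mod 9).
  Combine with x ≡ 5 (mod 11): since gcd(9, 11) = 1, we get a unique residue mod 99.
    Write x = 5 + 9·t and substitute into x ≡ 5 (mod 11): 9·t ≡ 5 − 5 = 0 (mod 11).
    The inverse of 9 mod 11 is 5 (since 9·5 = 45 = 4·11 + 1), so t ≡ 5·0 = 0 ≡ 0 (mod 11).
    Then x = 5 + 9·0 = 5, valid modulo lcm(9, 11) = 99: x ≡ 5 (mod 99).
  Combine with x ≡ 2 (mod 7): since gcd(99, 7) = 1, we get a unique residue mod 693.
    Write x = 5 + 99·t and substitute into x ≡ 2 (mod 7): 99·t ≡ 2 − 5 = -3 (mod 7).
    Reduce coefficients mod 7: 1·t ≡ 4 (mod 7).
    So t ≡ 4 (mod 7).
    Then x = 5 + 99·4 = 401, valid modulo lcm(99, 7) = 693: x ≡ 401 (mod 693).
Verify: 401 mod 9 = 5 ✓, 401 mod 11 = 5 ✓, 401 mod 7 = 2 ✓.

x ≡ 401 (mod 693).


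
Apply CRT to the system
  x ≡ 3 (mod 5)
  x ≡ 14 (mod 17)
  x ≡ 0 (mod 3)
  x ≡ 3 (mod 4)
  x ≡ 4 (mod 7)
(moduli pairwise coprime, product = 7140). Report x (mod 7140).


Product of moduli M = 5 · 17 · 3 · 4 · 7 = 7140.
Merge one congruence at a time:
  Start: x ≡ 3 (mod 5).
  Combine with x ≡ 14 (mod 17); new modulus lcm = 85.
    Write x = 3 + 5·t and substitute into x ≡ 14 (mod 17): 5·t ≡ 14 − 3 = 11 (mod 17).
    The inverse of 5 mod 17 is 7 (since 5·7 = 35 = 2·17 + 1), so t ≡ 7·11 = 77 ≡ 9 (mod 17).
    Then x = 3 + 5·9 = 48, valid modulo lcm(5, 17) = 85: x ≡ 48 (mod 85).
  Combine with x ≡ 0 (mod 3); new modulus lcm = 255.
    Write x = 48 + 85·t and substitute into x ≡ 0 (mod 3): 85·t ≡ 0 − 48 = -48 (mod 3).
    Reduce coefficients mod 3: 1·t ≡ 0 (mod 3).
    So t ≡ 0 (mod 3).
    Then x = 48 + 85·0 = 48, valid modulo lcm(85, 3) = 255: x ≡ 48 (mod 255).
  Combine with x ≡ 3 (mod 4); new modulus lcm = 1020.
    Write x = 48 + 255·t and substitute into x ≡ 3 (mod 4): 255·t ≡ 3 − 48 = -45 (mod 4).
    Reduce coefficients mod 4: 3·t ≡ 3 (mod 4).
    The inverse of 3 mod 4 is 3 (since 3·3 = 9 = 2·4 + 1), so t ≡ 3·3 = 9 ≡ 1 (mod 4).
    Then x = 48 + 255·1 = 303, valid modulo lcm(255, 4) = 1020: x ≡ 303 (mod 1020).
  Combine with x ≡ 4 (mod 7); new modulus lcm = 7140.
    Write x = 303 + 1020·t and substitute into x ≡ 4 (mod 7): 1020·t ≡ 4 − 303 = -299 (mod 7).
    Reduce coefficients mod 7: 5·t ≡ 2 (mod 7).
    The inverse of 5 mod 7 is 3 (since 5·3 = 15 = 2·7 + 1), so t ≡ 3·2 = 6 ≡ 6 (mod 7).
    Then x = 303 + 1020·6 = 6423, valid modulo lcm(1020, 7) = 7140: x ≡ 6423 (mod 7140).
Verify against each original: 6423 mod 5 = 3, 6423 mod 17 = 14, 6423 mod 3 = 0, 6423 mod 4 = 3, 6423 mod 7 = 4.

x ≡ 6423 (mod 7140).


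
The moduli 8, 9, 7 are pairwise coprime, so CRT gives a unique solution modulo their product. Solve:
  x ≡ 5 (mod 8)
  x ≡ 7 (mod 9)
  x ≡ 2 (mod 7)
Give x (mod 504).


Moduli 8, 9, 7 are pairwise coprime; by CRT there is a unique solution modulo M = 8 · 9 · 7 = 504.
Solve pairwise, accumulating the modulus:
  Start with x ≡ 5 (mod 8).
  Combine with x ≡ 7 (mod 9): since gcd(8, 9) = 1, we get a unique residue mod 72.
    Write x = 5 + 8·t and substitute into x ≡ 7 (mod 9): 8·t ≡ 7 − 5 = 2 (mod 9).
    The inverse of 8 mod 9 is 8 (since 8·8 = 64 = 7·9 + 1), so t ≡ 8·2 = 16 ≡ 7 (mod 9).
    Then x = 5 + 8·7 = 61, valid modulo lcm(8, 9) = 72: x ≡ 61 (mod 72).
  Combine with x ≡ 2 (mod 7): since gcd(72, 7) = 1, we get a unique residue mod 504.
    Write x = 61 + 72·t and substitute into x ≡ 2 (mod 7): 72·t ≡ 2 − 61 = -59 (mod 7).
    Reduce coefficients mod 7: 2·t ≡ 4 (mod 7).
    The inverse of 2 mod 7 is 4 (since 2·4 = 8 = 1·7 + 1), so t ≡ 4·4 = 16 ≡ 2 (mod 7).
    Then x = 61 + 72·2 = 205, valid modulo lcm(72, 7) = 504: x ≡ 205 (mod 504).
Verify: 205 mod 8 = 5 ✓, 205 mod 9 = 7 ✓, 205 mod 7 = 2 ✓.

x ≡ 205 (mod 504).


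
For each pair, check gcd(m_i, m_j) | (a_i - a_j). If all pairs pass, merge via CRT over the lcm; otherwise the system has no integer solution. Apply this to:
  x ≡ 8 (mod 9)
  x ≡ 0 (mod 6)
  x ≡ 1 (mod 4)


Moduli 9, 6, 4 are not pairwise coprime, so CRT works modulo lcm(m_i) when all pairwise compatibility conditions hold.
Pairwise compatibility: gcd(m_i, m_j) must divide a_i - a_j for every pair.
Merge one congruence at a time:
  Start: x ≡ 8 (mod 9).
  Combine with x ≡ 0 (mod 6): gcd(9, 6) = 3, and 0 - 8 = -8 is NOT divisible by 3.
    ⇒ system is inconsistent (no integer solution).

No solution (the system is inconsistent).


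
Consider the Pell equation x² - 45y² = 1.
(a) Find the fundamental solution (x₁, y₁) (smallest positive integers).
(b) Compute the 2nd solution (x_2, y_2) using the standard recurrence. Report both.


Step 1: Find the fundamental solution (x₁, y₁) of x² - 45y² = 1.
  Expand √45 as a continued fraction. a₀ = ⌊√45⌋ = 6; iterate m_{k+1} = d_k·a_k − m_k, d_{k+1} = (45 − m_{k+1}²)/d_k, a_{k+1} = ⌊(a₀ + m_{k+1})/d_{k+1}⌋ (starting m₀ = 0, d₀ = 1), with convergents p_k = a_k·p_{k-1} + p_{k-2}, q_k = a_k·q_{k-1} + q_{k-2} (p₋₁ = 1, q₋₁ = 0):
  k = 0: a₀ = 6; p₀/q₀ = 6/1; p₀² − 45·q₀² = 36 − 45 = -9.
  k = 1: m = 6, d = 9, a = ⌊(6 + 6)/9⌋ = 1; p/q = (1·6 + 1)/(1·1 + 0) = 7/1; p² − 45·q² = 49 − 45 = 4.
  k = 2: m = 3, d = 4, a = ⌊(6 + 3)/4⌋ = 2; p/q = (2·7 + 6)/(2·1 + 1) = 20/3; p² − 45·q² = 400 − 405 = -5.
  k = 3: m = 5, d = 5, a = ⌊(6 + 5)/5⌋ = 2; p/q = (2·20 + 7)/(2·3 + 1) = 47/7; p² − 45·q² = 2209 − 2205 = 4.
  k = 4: m = 5, d = 4, a = ⌊(6 + 5)/4⌋ = 2; p/q = (2·47 + 20)/(2·7 + 3) = 114/17; p² − 45·q² = 12996 − 13005 = -9.
  k = 5: m = 3, d = 9, a = ⌊(6 + 3)/9⌋ = 1; p/q = (1·114 + 47)/(1·17 + 7) = 161/24; p² − 45·q² = 25921 − 25920 = 1.
  The first convergent with p² − 45·q² = 1 gives the fundamental solution (x₁, y₁) = (161, 24).
Step 2: Apply the recurrence (x_{n+1}, y_{n+1}) = (x₁x_n + 45y₁y_n, x₁y_n + y₁x_n) repeatedly.
  From (x_1, y_1) = (161, 24): x_2 = 161·161 + 45·24·24 = 51841; y_2 = 161·24 + 24·161 = 7728.
Step 3: Verify x_2² - 45·y_2² = 2687489281 - 2687489280 = 1 (should be 1). ✓

(x_1, y_1) = (161, 24); (x_2, y_2) = (51841, 7728).


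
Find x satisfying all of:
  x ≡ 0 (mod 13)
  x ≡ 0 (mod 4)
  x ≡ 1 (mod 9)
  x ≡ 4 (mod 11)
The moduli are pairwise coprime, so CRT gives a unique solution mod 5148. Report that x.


Product of moduli M = 13 · 4 · 9 · 11 = 5148.
Merge one congruence at a time:
  Start: x ≡ 0 (mod 13).
  Combine with x ≡ 0 (mod 4); new modulus lcm = 52.
    Write x = 0 + 13·t and substitute into x ≡ 0 (mod 4): 13·t ≡ 0 − 0 = 0 (mod 4).
    Reduce coefficients mod 4: 1·t ≡ 0 (mod 4).
    So t ≡ 0 (mod 4).
    Then x = 0 + 13·0 = 0, valid modulo lcm(13, 4) = 52: x ≡ 0 (mod 52).
  Combine with x ≡ 1 (mod 9); new modulus lcm = 468.
    Write x = 0 + 52·t and substitute into x ≡ 1 (mod 9): 52·t ≡ 1 − 0 = 1 (mod 9).
    Reduce coefficients mod 9: 7·t ≡ 1 (mod 9).
    The inverse of 7 mod 9 is 4 (since 7·4 = 28 = 3·9 + 1), so t ≡ 4·1 = 4 ≡ 4 (mod 9).
    Then x = 0 + 52·4 = 208, valid modulo lcm(52, 9) = 468: x ≡ 208 (mod 468).
  Combine with x ≡ 4 (mod 11); new modulus lcm = 5148.
    Write x = 208 + 468·t and substitute into x ≡ 4 (mod 11): 468·t ≡ 4 − 208 = -204 (mod 11).
    Reduce coefficients mod 11: 6·t ≡ 5 (mod 11).
    The inverse of 6 mod 11 is 2 (since 6·2 = 12 = 1·11 + 1), so t ≡ 2·5 = 10 ≡ 10 (mod 11).
    Then x = 208 + 468·10 = 4888, valid modulo lcm(468, 11) = 5148: x ≡ 4888 (mod 5148).
Verify against each original: 4888 mod 13 = 0, 4888 mod 4 = 0, 4888 mod 9 = 1, 4888 mod 11 = 4.

x ≡ 4888 (mod 5148).


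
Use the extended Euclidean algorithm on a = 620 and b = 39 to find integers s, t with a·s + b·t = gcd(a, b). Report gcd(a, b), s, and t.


Euclidean algorithm on (620, 39) — divide until remainder is 0:
  620 = 15 · 39 + 35
  39 = 1 · 35 + 4
  35 = 8 · 4 + 3
  4 = 1 · 3 + 1
  3 = 3 · 1 + 0
gcd(620, 39) = 1.
Track Bezout coefficients alongside the remainders: start with r₀ = 620 = a·1 + b·0 (s = 1, t = 0) and r₁ = 39 = a·0 + b·1 (s = 0, t = 1); each new remainder r_{k+1} = r_{k-1} − q_k·r_k inherits s_{k+1} = s_{k-1} − q_k·s_k, t_{k+1} = t_{k-1} − q_k·t_k, so r_k = a·s_k + b·t_k at every step:
  q = 15: r = 35, s = 1 − 15·0 = 1, t = 0 − 15·1 = -15  (check: 620·1 + 39·(-15) = 35)
  q = 1: r = 4, s = 0 − 1·1 = -1, t = 1 − 1·(-15) = 16  (check: 620·(-1) + 39·16 = 4)
  q = 8: r = 3, s = 1 − 8·(-1) = 9, t = -15 − 8·16 = -143  (check: 620·9 + 39·(-143) = 3)
  q = 1: r = 1, s = -1 − 1·9 = -10, t = 16 − 1·(-143) = 159  (check: 620·(-10) + 39·159 = 1)
The row with r = 1 (the gcd) gives the Bezout coefficients s = -10, t = 159.
Result: 620 · (-10) + 39 · (159) = 1.

gcd(620, 39) = 1; s = -10, t = 159 (check: 620·(-10) + 39·159 = 1).


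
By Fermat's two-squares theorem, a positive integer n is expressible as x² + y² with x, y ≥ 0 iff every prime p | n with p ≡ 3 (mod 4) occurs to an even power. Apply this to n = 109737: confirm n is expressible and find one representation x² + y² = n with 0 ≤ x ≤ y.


Step 1: Factor n = 109737 = 3^2 · 89 · 137.
Step 2: Check the mod-4 condition on each prime factor: 3 ≡ 3 (mod 4), exponent 2 (must be even); 89 ≡ 1 (mod 4), exponent 1; 137 ≡ 1 (mod 4), exponent 1.
All primes ≡ 3 (mod 4) appear to even exponent (or don't appear), so by the two-squares theorem n IS expressible as a sum of two squares.
Step 3: Build a representation. Group n = k² · m with k = 3 and m = 89 · 137 = 12193 (a product of primes ≡ 1 (mod 4)); a representation of m scales to one of n via (k·x)² + (k·y)² = k²(x² + y²). Each prime p ≡ 1 (mod 4) is itself a sum of two squares; find a² by testing p − a² for a perfect square:
  89: 89 − 1² = 88, 89 − 2² = 85, 89 − 3² = 80, 89 − 4² = 73, 89 − 5² = 64 = 8² ⇒ 89 = 5² + 8².
  137: 137 − 1² = 136, 137 − 2² = 133, 137 − 3² = 128, 137 − 4² = 121 = 11² ⇒ 137 = 4² + 11².
  Combine using the Brahmagupta–Fibonacci identity (a² + b²)(c² + d²) = (ac − bd)² + (ad + bc)² = (ac + bd)² + (ad − bc)²:
  89 · 137 = 12193: from (5² + 8²)(4² + 11²), take (5·4 − 8·11, 5·11 + 8·4) = (20 − 88, 55 + 32) = (-68, 87); dropping signs (only squares matter) gives (68, 87); check 68² + 87² = 4624 + 7569 = 12193 ✓.
  Scale by k = 3: (3·68, 3·87) = (204, 261).
Step 4: Order so x ≤ y and verify: 204² + 261² = 41616 + 68121 = 109737 = n. ✓

n = 109737 = 204² + 261² (one valid representation with x ≤ y).


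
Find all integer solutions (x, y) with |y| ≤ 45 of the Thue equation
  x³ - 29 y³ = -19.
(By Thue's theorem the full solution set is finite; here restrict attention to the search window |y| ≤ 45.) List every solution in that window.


The equation is x³ - 29y³ = -19. For fixed y, x³ = 29·y³ − 19, so a solution requires the RHS to be a perfect cube.
Strategy: iterate y from -45 to 45, compute RHS = 29·y³ − 19, and check whether it is a (positive or negative) perfect cube.
Check small values of y:
  y = 0: RHS = -19 is not a perfect cube.
  y = 1: RHS = 10 is not a perfect cube.
  y = -1: RHS = -48 is not a perfect cube.
  y = 2: RHS = 213 is not a perfect cube.
  y = -2: RHS = -251 is not a perfect cube.
  y = 3: RHS = 764 is not a perfect cube.
  y = -3: RHS = -802 is not a perfect cube.
Continuing the search up to |y| = 45 finds no solutions either.
No (x, y) in the scanned range satisfies the equation.

No integer solutions with |y| ≤ 45.


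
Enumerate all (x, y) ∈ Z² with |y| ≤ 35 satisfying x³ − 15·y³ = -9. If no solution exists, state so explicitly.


The equation is x³ - 15y³ = -9. For fixed y, x³ = 15·y³ − 9, so a solution requires the RHS to be a perfect cube.
Strategy: iterate y from -35 to 35, compute RHS = 15·y³ − 9, and check whether it is a (positive or negative) perfect cube.
Check small values of y:
  y = 0: RHS = -9 is not a perfect cube.
  y = 1: RHS = 6 is not a perfect cube.
  y = -1: RHS = -24 is not a perfect cube.
  y = 2: RHS = 111 is not a perfect cube.
  y = -2: RHS = -129 is not a perfect cube.
  y = 3: RHS = 396 is not a perfect cube.
  y = -3: RHS = -414 is not a perfect cube.
Continuing the search up to |y| = 35 finds no solutions either.
No (x, y) in the scanned range satisfies the equation.

No integer solutions with |y| ≤ 35.


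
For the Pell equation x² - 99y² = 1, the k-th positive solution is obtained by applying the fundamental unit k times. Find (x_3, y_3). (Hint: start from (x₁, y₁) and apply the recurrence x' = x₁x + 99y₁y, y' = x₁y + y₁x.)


Step 1: Find the fundamental solution (x₁, y₁) of x² - 99y² = 1.
  Expand √99 as a continued fraction. a₀ = ⌊√99⌋ = 9; iterate m_{k+1} = d_k·a_k − m_k, d_{k+1} = (99 − m_{k+1}²)/d_k, a_{k+1} = ⌊(a₀ + m_{k+1})/d_{k+1}⌋ (starting m₀ = 0, d₀ = 1), with convergents p_k = a_k·p_{k-1} + p_{k-2}, q_k = a_k·q_{k-1} + q_{k-2} (p₋₁ = 1, q₋₁ = 0):
  k = 0: a₀ = 9; p₀/q₀ = 9/1; p₀² − 99·q₀² = 81 − 99 = -18.
  k = 1: m = 9, d = 18, a = ⌊(9 + 9)/18⌋ = 1; p/q = (1·9 + 1)/(1·1 + 0) = 10/1; p² − 99·q² = 100 − 99 = 1.
  The first convergent with p² − 99·q² = 1 gives the fundamental solution (x₁, y₁) = (10, 1).
Step 2: Apply the recurrence (x_{n+1}, y_{n+1}) = (x₁x_n + 99y₁y_n, x₁y_n + y₁x_n) repeatedly.
  From (x_1, y_1) = (10, 1): x_2 = 10·10 + 99·1·1 = 199; y_2 = 10·1 + 1·10 = 20.
  From (x_2, y_2) = (199, 20): x_3 = 10·199 + 99·1·20 = 3970; y_3 = 10·20 + 1·199 = 399.
Step 3: Verify x_3² - 99·y_3² = 15760900 - 15760899 = 1 (should be 1). ✓

(x_1, y_1) = (10, 1); (x_3, y_3) = (3970, 399).


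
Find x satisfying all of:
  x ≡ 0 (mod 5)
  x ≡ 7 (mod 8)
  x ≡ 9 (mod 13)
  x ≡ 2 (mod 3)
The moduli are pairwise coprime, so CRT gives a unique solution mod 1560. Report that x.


Product of moduli M = 5 · 8 · 13 · 3 = 1560.
Merge one congruence at a time:
  Start: x ≡ 0 (mod 5).
  Combine with x ≡ 7 (mod 8); new modulus lcm = 40.
    Write x = 0 + 5·t and substitute into x ≡ 7 (mod 8): 5·t ≡ 7 − 0 = 7 (mod 8).
    The inverse of 5 mod 8 is 5 (since 5·5 = 25 = 3·8 + 1), so t ≡ 5·7 = 35 ≡ 3 (mod 8).
    Then x = 0 + 5·3 = 15, valid modulo lcm(5, 8) = 40: x ≡ 15 (mod 40).
  Combine with x ≡ 9 (mod 13); new modulus lcm = 520.
    Write x = 15 + 40·t and substitute into x ≡ 9 (mod 13): 40·t ≡ 9 − 15 = -6 (mod 13).
    Reduce coefficients mod 13: 1·t ≡ 7 (mod 13).
    So t ≡ 7 (mod 13).
    Then x = 15 + 40·7 = 295, valid modulo lcm(40, 13) = 520: x ≡ 295 (mod 520).
  Combine with x ≡ 2 (mod 3); new modulus lcm = 1560.
    Write x = 295 + 520·t and substitute into x ≡ 2 (mod 3): 520·t ≡ 2 − 295 = -293 (mod 3).
    Reduce coefficients mod 3: 1·t ≡ 1 (mod 3).
    So t ≡ 1 (mod 3).
    Then x = 295 + 520·1 = 815, valid modulo lcm(520, 3) = 1560: x ≡ 815 (mod 1560).
Verify against each original: 815 mod 5 = 0, 815 mod 8 = 7, 815 mod 13 = 9, 815 mod 3 = 2.

x ≡ 815 (mod 1560).


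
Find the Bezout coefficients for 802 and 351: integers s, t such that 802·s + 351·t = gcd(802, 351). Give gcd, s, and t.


Euclidean algorithm on (802, 351) — divide until remainder is 0:
  802 = 2 · 351 + 100
  351 = 3 · 100 + 51
  100 = 1 · 51 + 49
  51 = 1 · 49 + 2
  49 = 24 · 2 + 1
  2 = 2 · 1 + 0
gcd(802, 351) = 1.
Track Bezout coefficients alongside the remainders: start with r₀ = 802 = a·1 + b·0 (s = 1, t = 0) and r₁ = 351 = a·0 + b·1 (s = 0, t = 1); each new remainder r_{k+1} = r_{k-1} − q_k·r_k inherits s_{k+1} = s_{k-1} − q_k·s_k, t_{k+1} = t_{k-1} − q_k·t_k, so r_k = a·s_k + b·t_k at every step:
  q = 2: r = 100, s = 1 − 2·0 = 1, t = 0 − 2·1 = -2  (check: 802·1 + 351·(-2) = 100)
  q = 3: r = 51, s = 0 − 3·1 = -3, t = 1 − 3·(-2) = 7  (check: 802·(-3) + 351·7 = 51)
  q = 1: r = 49, s = 1 − 1·(-3) = 4, t = -2 − 1·7 = -9  (check: 802·4 + 351·(-9) = 49)
  q = 1: r = 2, s = -3 − 1·4 = -7, t = 7 − 1·(-9) = 16  (check: 802·(-7) + 351·16 = 2)
  q = 24: r = 1, s = 4 − 24·(-7) = 172, t = -9 − 24·16 = -393  (check: 802·172 + 351·(-393) = 1)
The row with r = 1 (the gcd) gives the Bezout coefficients s = 172, t = -393.
Result: 802 · (172) + 351 · (-393) = 1.

gcd(802, 351) = 1; s = 172, t = -393 (check: 802·172 + 351·(-393) = 1).


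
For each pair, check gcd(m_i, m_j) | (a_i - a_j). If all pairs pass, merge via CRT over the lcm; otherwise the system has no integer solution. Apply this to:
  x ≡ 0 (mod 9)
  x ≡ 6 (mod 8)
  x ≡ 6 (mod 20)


Moduli 9, 8, 20 are not pairwise coprime, so CRT works modulo lcm(m_i) when all pairwise compatibility conditions hold.
Pairwise compatibility: gcd(m_i, m_j) must divide a_i - a_j for every pair.
Merge one congruence at a time:
  Start: x ≡ 0 (mod 9).
  Combine with x ≡ 6 (mod 8): gcd(9, 8) = 1; 6 - 0 = 6, which IS divisible by 1, so compatible.
    Write x = 0 + 9·t and substitute into x ≡ 6 (mod 8): 9·t ≡ 6 − 0 = 6 (mod 8).
    Reduce coefficients mod 8: 1·t ≡ 6 (mod 8).
    So t ≡ 6 (mod 8).
    Then x = 0 + 9·6 = 54, valid modulo lcm(9, 8) = 72: x ≡ 54 (mod 72).
  Combine with x ≡ 6 (mod 20): gcd(72, 20) = 4; 6 - 54 = -48, which IS divisible by 4, so compatible.
    Write x = 54 + 72·t and substitute into x ≡ 6 (mod 20): 72·t ≡ 6 − 54 = -48 (mod 20).
    Divide the congruence (and modulus) by g = 4: 18·t ≡ -12 (mod 5).
    Reduce coefficients mod 5: 3·t ≡ 3 (mod 5).
    The inverse of 3 mod 5 is 2 (since 3·2 = 6 = 1·5 + 1), so t ≡ 2·3 = 6 ≡ 1 (mod 5).
    Then x = 54 + 72·1 = 126, valid modulo lcm(72, 20) = 360: x ≡ 126 (mod 360).
Verify: 126 mod 9 = 0, 126 mod 8 = 6, 126 mod 20 = 6.

x ≡ 126 (mod 360).


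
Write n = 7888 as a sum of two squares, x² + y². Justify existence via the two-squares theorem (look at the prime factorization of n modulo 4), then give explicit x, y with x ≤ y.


Step 1: Factor n = 7888 = 2^4 · 17 · 29.
Step 2: Check the mod-4 condition on each prime factor: 2 = 2 (special); 17 ≡ 1 (mod 4), exponent 1; 29 ≡ 1 (mod 4), exponent 1.
All primes ≡ 3 (mod 4) appear to even exponent (or don't appear), so by the two-squares theorem n IS expressible as a sum of two squares.
Step 3: Build a representation. Group n = k² · m with k = 4 and m = 17 · 29 = 493 (a product of primes ≡ 1 (mod 4)); a representation of m scales to one of n via (k·x)² + (k·y)² = k²(x² + y²). Each prime p ≡ 1 (mod 4) is itself a sum of two squares; find a² by testing p − a² for a perfect square:
  17: 17 − 1² = 16 = 4² ⇒ 17 = 1² + 4².
  29: 29 − 1² = 28, 29 − 2² = 25 = 5² ⇒ 29 = 2² + 5².
  Combine using the Brahmagupta–Fibonacci identity (a² + b²)(c² + d²) = (ac − bd)² + (ad + bc)² = (ac + bd)² + (ad − bc)²:
  17 · 29 = 493: from (1² + 4²)(2² + 5²), take (1·2 − 4·5, 1·5 + 4·2) = (2 − 20, 5 + 8) = (-18, 13); dropping signs (only squares matter) gives (18, 13); check 18² + 13² = 324 + 169 = 493 ✓.
  Scale by k = 4: (4·18, 4·13) = (72, 52).
Step 4: Order so x ≤ y and verify: 52² + 72² = 2704 + 5184 = 7888 = n. ✓

n = 7888 = 52² + 72² (one valid representation with x ≤ y).


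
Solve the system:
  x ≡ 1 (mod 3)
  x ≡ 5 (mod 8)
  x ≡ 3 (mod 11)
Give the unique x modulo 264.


Moduli 3, 8, 11 are pairwise coprime; by CRT there is a unique solution modulo M = 3 · 8 · 11 = 264.
Solve pairwise, accumulating the modulus:
  Start with x ≡ 1 (mod 3).
  Combine with x ≡ 5 (mod 8): since gcd(3, 8) = 1, we get a unique residue mod 24.
    Write x = 1 + 3·t and substitute into x ≡ 5 (mod 8): 3·t ≡ 5 − 1 = 4 (mod 8).
    The inverse of 3 mod 8 is 3 (since 3·3 = 9 = 1·8 + 1), so t ≡ 3·4 = 12 ≡ 4 (mod 8).
    Then x = 1 + 3·4 = 13, valid modulo lcm(3, 8) = 24: x ≡ 13 (mod 24).
  Combine with x ≡ 3 (mod 11): since gcd(24, 11) = 1, we get a unique residue mod 264.
    Write x = 13 + 24·t and substitute into x ≡ 3 (mod 11): 24·t ≡ 3 − 13 = -10 (mod 11).
    Reduce coefficients mod 11: 2·t ≡ 1 (mod 11).
    The inverse of 2 mod 11 is 6 (since 2·6 = 12 = 1·11 + 1), so t ≡ 6·1 = 6 ≡ 6 (mod 11).
    Then x = 13 + 24·6 = 157, valid modulo lcm(24, 11) = 264: x ≡ 157 (mod 264).
Verify: 157 mod 3 = 1 ✓, 157 mod 8 = 5 ✓, 157 mod 11 = 3 ✓.

x ≡ 157 (mod 264).


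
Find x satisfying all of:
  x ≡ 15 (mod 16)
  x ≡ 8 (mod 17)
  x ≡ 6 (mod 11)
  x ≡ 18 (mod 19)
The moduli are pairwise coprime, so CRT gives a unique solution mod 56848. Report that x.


Product of moduli M = 16 · 17 · 11 · 19 = 56848.
Merge one congruence at a time:
  Start: x ≡ 15 (mod 16).
  Combine with x ≡ 8 (mod 17); new modulus lcm = 272.
    Write x = 15 + 16·t and substitute into x ≡ 8 (mod 17): 16·t ≡ 8 − 15 = -7 (mod 17).
    Reduce coefficients mod 17: 16·t ≡ 10 (mod 17).
    The inverse of 16 mod 17 is 16 (since 16·16 = 256 = 15·17 + 1), so t ≡ 16·10 = 160 ≡ 7 (mod 17).
    Then x = 15 + 16·7 = 127, valid modulo lcm(16, 17) = 272: x ≡ 127 (mod 272).
  Combine with x ≡ 6 (mod 11); new modulus lcm = 2992.
    Write x = 127 + 272·t and substitute into x ≡ 6 (mod 11): 272·t ≡ 6 − 127 = -121 (mod 11).
    Reduce coefficients mod 11: 8·t ≡ 0 (mod 11).
    The inverse of 8 mod 11 is 7 (since 8·7 = 56 = 5·11 + 1), so t ≡ 7·0 = 0 ≡ 0 (mod 11).
    Then x = 127 + 272·0 = 127, valid modulo lcm(272, 11) = 2992: x ≡ 127 (mod 2992).
  Combine with x ≡ 18 (mod 19); new modulus lcm = 56848.
    Write x = 127 + 2992·t and substitute into x ≡ 18 (mod 19): 2992·t ≡ 18 − 127 = -109 (mod 19).
    Reduce coefficients mod 19: 9·t ≡ 5 (mod 19).
    The inverse of 9 mod 19 is 17 (since 9·17 = 153 = 8·19 + 1), so t ≡ 17·5 = 85 ≡ 9 (mod 19).
    Then x = 127 + 2992·9 = 27055, valid modulo lcm(2992, 19) = 56848: x ≡ 27055 (mod 56848).
Verify against each original: 27055 mod 16 = 15, 27055 mod 17 = 8, 27055 mod 11 = 6, 27055 mod 19 = 18.

x ≡ 27055 (mod 56848).


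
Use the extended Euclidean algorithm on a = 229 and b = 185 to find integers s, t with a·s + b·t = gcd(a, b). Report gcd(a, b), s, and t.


Euclidean algorithm on (229, 185) — divide until remainder is 0:
  229 = 1 · 185 + 44
  185 = 4 · 44 + 9
  44 = 4 · 9 + 8
  9 = 1 · 8 + 1
  8 = 8 · 1 + 0
gcd(229, 185) = 1.
Track Bezout coefficients alongside the remainders: start with r₀ = 229 = a·1 + b·0 (s = 1, t = 0) and r₁ = 185 = a·0 + b·1 (s = 0, t = 1); each new remainder r_{k+1} = r_{k-1} − q_k·r_k inherits s_{k+1} = s_{k-1} − q_k·s_k, t_{k+1} = t_{k-1} − q_k·t_k, so r_k = a·s_k + b·t_k at every step:
  q = 1: r = 44, s = 1 − 1·0 = 1, t = 0 − 1·1 = -1  (check: 229·1 + 185·(-1) = 44)
  q = 4: r = 9, s = 0 − 4·1 = -4, t = 1 − 4·(-1) = 5  (check: 229·(-4) + 185·5 = 9)
  q = 4: r = 8, s = 1 − 4·(-4) = 17, t = -1 − 4·5 = -21  (check: 229·17 + 185·(-21) = 8)
  q = 1: r = 1, s = -4 − 1·17 = -21, t = 5 − 1·(-21) = 26  (check: 229·(-21) + 185·26 = 1)
The row with r = 1 (the gcd) gives the Bezout coefficients s = -21, t = 26.
Result: 229 · (-21) + 185 · (26) = 1.

gcd(229, 185) = 1; s = -21, t = 26 (check: 229·(-21) + 185·26 = 1).


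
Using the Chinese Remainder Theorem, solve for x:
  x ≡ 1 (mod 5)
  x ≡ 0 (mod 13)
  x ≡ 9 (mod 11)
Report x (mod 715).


Moduli 5, 13, 11 are pairwise coprime; by CRT there is a unique solution modulo M = 5 · 13 · 11 = 715.
Solve pairwise, accumulating the modulus:
  Start with x ≡ 1 (mod 5).
  Combine with x ≡ 0 (mod 13): since gcd(5, 13) = 1, we get a unique residue mod 65.
    Write x = 1 + 5·t and substitute into x ≡ 0 (mod 13): 5·t ≡ 0 − 1 = -1 (mod 13).
    Reduce coefficients mod 13: 5·t ≡ 12 (mod 13).
    The inverse of 5 mod 13 is 8 (since 5·8 = 40 = 3·13 + 1), so t ≡ 8·12 = 96 ≡ 5 (mod 13).
    Then x = 1 + 5·5 = 26, valid modulo lcm(5, 13) = 65: x ≡ 26 (mod 65).
  Combine with x ≡ 9 (mod 11): since gcd(65, 11) = 1, we get a unique residue mod 715.
    Write x = 26 + 65·t and substitute into x ≡ 9 (mod 11): 65·t ≡ 9 − 26 = -17 (mod 11).
    Reduce coefficients mod 11: 10·t ≡ 5 (mod 11).
    The inverse of 10 mod 11 is 10 (since 10·10 = 100 = 9·11 + 1), so t ≡ 10·5 = 50 ≡ 6 (mod 11).
    Then x = 26 + 65·6 = 416, valid modulo lcm(65, 11) = 715: x ≡ 416 (mod 715).
Verify: 416 mod 5 = 1 ✓, 416 mod 13 = 0 ✓, 416 mod 11 = 9 ✓.

x ≡ 416 (mod 715).


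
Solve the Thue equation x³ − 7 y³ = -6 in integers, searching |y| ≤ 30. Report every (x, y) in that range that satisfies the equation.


The equation is x³ - 7y³ = -6. For fixed y, x³ = 7·y³ − 6, so a solution requires the RHS to be a perfect cube.
Strategy: iterate y from -30 to 30, compute RHS = 7·y³ − 6, and check whether it is a (positive or negative) perfect cube.
Check small values of y:
  y = 0: RHS = -6 is not a perfect cube.
  y = 1: RHS = 1 = (1)³ ⇒ x = 1 works.
  y = -1: RHS = -13 is not a perfect cube.
  y = 2: RHS = 50 is not a perfect cube.
  y = -2: RHS = -62 is not a perfect cube.
  y = 3: RHS = 183 is not a perfect cube.
  y = -3: RHS = -195 is not a perfect cube.
Continuing the search up to |y| = 30 finds no further solutions beyond those listed.
Collected solutions: (1, 1).

Solutions (with |y| ≤ 30): (1, 1).


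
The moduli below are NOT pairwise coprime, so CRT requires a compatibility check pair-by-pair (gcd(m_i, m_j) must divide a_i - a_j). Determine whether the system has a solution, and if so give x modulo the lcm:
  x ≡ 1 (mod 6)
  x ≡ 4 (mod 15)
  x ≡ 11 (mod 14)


Moduli 6, 15, 14 are not pairwise coprime, so CRT works modulo lcm(m_i) when all pairwise compatibility conditions hold.
Pairwise compatibility: gcd(m_i, m_j) must divide a_i - a_j for every pair.
Merge one congruence at a time:
  Start: x ≡ 1 (mod 6).
  Combine with x ≡ 4 (mod 15): gcd(6, 15) = 3; 4 - 1 = 3, which IS divisible by 3, so compatible.
    Write x = 1 + 6·t and substitute into x ≡ 4 (mod 15): 6·t ≡ 4 − 1 = 3 (mod 15).
    Divide the congruence (and modulus) by g = 3: 2·t ≡ 1 (mod 5).
    The inverse of 2 mod 5 is 3 (since 2·3 = 6 = 1·5 + 1), so t ≡ 3·1 = 3 ≡ 3 (mod 5).
    Then x = 1 + 6·3 = 19, valid modulo lcm(6, 15) = 30: x ≡ 19 (mod 30).
  Combine with x ≡ 11 (mod 14): gcd(30, 14) = 2; 11 - 19 = -8, which IS divisible by 2, so compatible.
    Write x = 19 + 30·t and substitute into x ≡ 11 (mod 14): 30·t ≡ 11 − 19 = -8 (mod 14).
    Divide the congruence (and modulus) by g = 2: 15·t ≡ -4 (mod 7).
    Reduce coefficients mod 7: 1·t ≡ 3 (mod 7).
    So t ≡ 3 (mod 7).
    Then x = 19 + 30·3 = 109, valid modulo lcm(30, 14) = 210: x ≡ 109 (mod 210).
Verify: 109 mod 6 = 1, 109 mod 15 = 4, 109 mod 14 = 11.

x ≡ 109 (mod 210).
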